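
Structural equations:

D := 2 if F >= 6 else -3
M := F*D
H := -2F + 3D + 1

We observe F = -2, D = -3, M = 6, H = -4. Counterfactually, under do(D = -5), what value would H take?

-10

Under do(D=-5), the mechanism D := 2 if F >= 6 else -3 is discarded; D is fixed at -5.
H = -2F + 3D + 1  [with F=-2, D=-5]  = -10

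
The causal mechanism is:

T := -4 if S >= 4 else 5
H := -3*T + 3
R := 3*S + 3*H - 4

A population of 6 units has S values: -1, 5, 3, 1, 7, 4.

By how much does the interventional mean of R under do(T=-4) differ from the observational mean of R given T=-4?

The intervention sets T=-4 in all 6 units regardless of S. Recomputing R per unit gives 38, 56, 50, 44, 62, 53; average 50.5.
E[R|T=-4] averages over only the 3 units with T=-4 (S = 5, 7, 4): R = 56, 62, 53, mean 57.
Difference = 50.5 − 57 = -6.5.

-6.5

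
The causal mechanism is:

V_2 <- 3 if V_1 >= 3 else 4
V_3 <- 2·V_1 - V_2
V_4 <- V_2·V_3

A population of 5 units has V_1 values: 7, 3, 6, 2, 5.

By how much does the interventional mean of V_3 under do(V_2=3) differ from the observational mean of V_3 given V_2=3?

Every unit gets V_2=3 under the intervention. V_3 values become 11, 3, 9, 1, 7; E[V_3|do(V_2=3)] = 6.2.
E[V_3|V_2=3] averages over only the 4 units with V_2=3 (V_1 = 7, 3, 6, 5): V_3 = 11, 3, 9, 7, mean 7.5.
Difference = 6.2 − 7.5 = -1.3.

-1.3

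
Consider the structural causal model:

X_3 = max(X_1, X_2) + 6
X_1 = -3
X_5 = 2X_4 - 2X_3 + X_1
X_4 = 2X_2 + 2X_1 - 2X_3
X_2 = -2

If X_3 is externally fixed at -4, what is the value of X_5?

1

do(X_3=-4) replaces the equation X_3 = max(X_1, X_2) + 6 with the constant X_3 = -4.
X_4 = 2X_2 + 2X_1 - 2X_3  [with X_2=-2, X_1=-3, X_3=-4]  = -2
X_5 = 2X_4 - 2X_3 + X_1  [with X_4=-2, X_3=-4, X_1=-3]  = 1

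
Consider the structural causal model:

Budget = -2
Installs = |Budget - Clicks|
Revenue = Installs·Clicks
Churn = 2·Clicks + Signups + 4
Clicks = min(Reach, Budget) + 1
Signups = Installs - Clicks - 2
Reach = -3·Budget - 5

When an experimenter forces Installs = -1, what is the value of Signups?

Intervening sets Installs = -1 and removes its equation (Installs = |Budget - Clicks|).
Reach = -3·Budget - 5  [with Budget=-2]  = 1
Clicks = min(Reach, Budget) + 1  [with Reach=1, Budget=-2]  = -1
Signups = Installs - Clicks - 2  [with Installs=-1, Clicks=-1]  = -2

-2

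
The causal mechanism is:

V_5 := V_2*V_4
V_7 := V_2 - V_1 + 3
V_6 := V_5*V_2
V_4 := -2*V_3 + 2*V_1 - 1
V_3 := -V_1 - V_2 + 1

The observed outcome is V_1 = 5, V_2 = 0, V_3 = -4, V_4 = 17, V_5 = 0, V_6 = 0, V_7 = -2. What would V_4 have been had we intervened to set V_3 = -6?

21

The intervention breaks the incoming arrows to V_3: V_3 := -V_1 - V_2 + 1 no longer applies, and V_3 = -6.
V_4 = -2*V_3 + 2*V_1 - 1  [with V_3=-6, V_1=5]  = 21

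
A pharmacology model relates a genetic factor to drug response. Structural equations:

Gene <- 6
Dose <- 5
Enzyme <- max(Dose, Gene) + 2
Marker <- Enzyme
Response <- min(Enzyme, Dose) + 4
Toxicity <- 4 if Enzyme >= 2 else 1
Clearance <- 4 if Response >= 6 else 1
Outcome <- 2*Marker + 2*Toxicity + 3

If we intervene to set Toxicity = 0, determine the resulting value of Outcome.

19

Intervening sets Toxicity = 0 and removes its equation (Toxicity <- 4 if Enzyme >= 2 else 1).
Enzyme = max(Dose, Gene) + 2  [with Dose=5, Gene=6]  = 8
Marker = Enzyme  [with Enzyme=8]  = 8
Outcome = 2*Marker + 2*Toxicity + 3  [with Marker=8, Toxicity=0]  = 19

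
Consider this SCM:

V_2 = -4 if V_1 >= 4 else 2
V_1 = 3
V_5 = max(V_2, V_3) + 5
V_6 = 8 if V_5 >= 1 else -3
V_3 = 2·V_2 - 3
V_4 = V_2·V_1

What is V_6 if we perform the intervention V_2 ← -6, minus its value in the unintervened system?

Under do(V_2=-6), the mechanism V_2 = -4 if V_1 >= 4 else 2 is discarded; V_2 is fixed at -6.
V_3 = 2·V_2 - 3  [with V_2=-6]  = -15
V_5 = max(V_2, V_3) + 5  [with V_2=-6, V_3=-15]  = -1
V_6 = 8 if V_5 >= 1 else -3  [with V_5=-1]  = -3
Without intervention: V_2 = -4 if V_1 >= 4 else 2  [with V_1=3]  = 2; V_3 = 2·V_2 - 3  [with V_2=2]  = 1; V_5 = max(V_2, V_3) + 5  [with V_2=2, V_3=1]  = 7; V_6 = 8 if V_5 >= 1 else -3  [with V_5=7]  = 8.
Change = -3 − 8 = -11.

-11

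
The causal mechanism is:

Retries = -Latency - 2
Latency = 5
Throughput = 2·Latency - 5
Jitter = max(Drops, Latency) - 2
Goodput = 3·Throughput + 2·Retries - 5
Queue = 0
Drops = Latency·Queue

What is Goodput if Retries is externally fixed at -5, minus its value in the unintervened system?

The intervention breaks the incoming arrows to Retries: Retries = -Latency - 2 no longer applies, and Retries = -5.
Throughput = 2·Latency - 5  [with Latency=5]  = 5
Goodput = 3·Throughput + 2·Retries - 5  [with Throughput=5, Retries=-5]  = 0
Without intervention: Retries = -Latency - 2  [with Latency=5]  = -7; Throughput = 2·Latency - 5  [with Latency=5]  = 5; Goodput = 3·Throughput + 2·Retries - 5  [with Throughput=5, Retries=-7]  = -4.
Change = 0 − (-4) = 4.

4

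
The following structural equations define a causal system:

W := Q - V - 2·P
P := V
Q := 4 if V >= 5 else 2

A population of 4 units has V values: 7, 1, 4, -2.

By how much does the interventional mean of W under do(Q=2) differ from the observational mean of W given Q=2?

-4.5

The intervention sets Q=2 in all 4 units regardless of V. Recomputing W per unit gives -19, -1, -10, 8; average -5.5.
Observing Q=2 restricts to units where Q's equation naturally yields 2: V ∈ {1, 4, -2}. In that subpopulation W = -1, -10, 8, mean -1.
Difference = -5.5 − (-1) = -4.5.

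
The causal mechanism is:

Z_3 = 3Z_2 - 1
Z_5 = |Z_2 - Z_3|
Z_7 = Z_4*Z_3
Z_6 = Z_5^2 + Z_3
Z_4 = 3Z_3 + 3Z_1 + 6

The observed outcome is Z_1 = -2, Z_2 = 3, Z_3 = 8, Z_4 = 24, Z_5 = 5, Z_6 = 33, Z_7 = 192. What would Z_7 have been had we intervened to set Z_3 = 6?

The intervention breaks the incoming arrows to Z_3: Z_3 = 3Z_2 - 1 no longer applies, and Z_3 = 6.
Z_4 = 3Z_3 + 3Z_1 + 6  [with Z_3=6, Z_1=-2]  = 18
Z_7 = Z_4*Z_3  [with Z_4=18, Z_3=6]  = 108

108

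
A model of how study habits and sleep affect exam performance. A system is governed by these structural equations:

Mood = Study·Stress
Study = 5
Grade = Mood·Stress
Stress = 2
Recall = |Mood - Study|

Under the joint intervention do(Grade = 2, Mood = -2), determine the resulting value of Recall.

7

Under do(Grade = 2, Mood = -2), each intervened variable's structural equation is replaced by its fixed value.
Recall = |Mood - Study|  [with Mood=-2, Study=5]  = 7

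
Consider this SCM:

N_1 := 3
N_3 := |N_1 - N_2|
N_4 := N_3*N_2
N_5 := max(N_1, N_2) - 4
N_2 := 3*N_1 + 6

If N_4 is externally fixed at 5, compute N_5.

Intervening sets N_4 = 5 and removes its equation (N_4 := N_3*N_2).
No directed path runs from N_4 to N_5, so N_5 keeps its natural value.
N_2 = 3*N_1 + 6  [with N_1=3]  = 15
N_5 = max(N_1, N_2) - 4  [with N_1=3, N_2=15]  = 11

11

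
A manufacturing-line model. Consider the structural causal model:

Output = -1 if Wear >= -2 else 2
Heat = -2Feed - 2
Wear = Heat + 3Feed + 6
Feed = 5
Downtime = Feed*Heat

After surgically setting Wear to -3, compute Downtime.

-60

do(Wear=-3) replaces the equation Wear = Heat + 3Feed + 6 with the constant Wear = -3.
Downtime is not downstream of the intervention, so its value is determined by the original equations.
Heat = -2Feed - 2  [with Feed=5]  = -12
Downtime = Feed*Heat  [with Feed=5, Heat=-12]  = -60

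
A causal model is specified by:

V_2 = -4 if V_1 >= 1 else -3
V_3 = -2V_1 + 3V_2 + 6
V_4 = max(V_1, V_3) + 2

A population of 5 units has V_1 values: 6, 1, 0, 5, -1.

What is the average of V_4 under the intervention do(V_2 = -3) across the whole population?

4.2

Under do(V_2=-3), V_2's equation is replaced by V_2=-3 for every unit. Per-unit V_4: 8, 3, 2, 7, 1. Mean = 4.2.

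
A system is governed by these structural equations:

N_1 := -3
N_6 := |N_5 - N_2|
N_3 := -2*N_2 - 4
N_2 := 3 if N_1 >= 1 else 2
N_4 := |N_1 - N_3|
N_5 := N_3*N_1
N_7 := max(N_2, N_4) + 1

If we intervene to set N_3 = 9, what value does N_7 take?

13

The intervention breaks the incoming arrows to N_3: N_3 := -2*N_2 - 4 no longer applies, and N_3 = 9.
N_2 = 3 if N_1 >= 1 else 2  [with N_1=-3]  = 2
N_4 = |N_1 - N_3|  [with N_1=-3, N_3=9]  = 12
N_7 = max(N_2, N_4) + 1  [with N_2=2, N_4=12]  = 13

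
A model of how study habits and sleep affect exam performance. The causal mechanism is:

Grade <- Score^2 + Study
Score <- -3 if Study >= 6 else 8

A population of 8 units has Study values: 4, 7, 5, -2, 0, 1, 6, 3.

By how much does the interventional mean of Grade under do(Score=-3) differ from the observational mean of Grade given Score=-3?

do(Score=-3) breaks Score's dependence on Study. With Score=-3 fixed, Grade across the units is 13, 16, 14, 7, 9, 10, 15, 12, mean 12.
Conditioning on Score=-3 selects the 2 unit(s) with Study ∈ {7, 6}. Their Grade values: 16, 15. Mean = 15.5.
Difference = 12 − 15.5 = -3.5.

-3.5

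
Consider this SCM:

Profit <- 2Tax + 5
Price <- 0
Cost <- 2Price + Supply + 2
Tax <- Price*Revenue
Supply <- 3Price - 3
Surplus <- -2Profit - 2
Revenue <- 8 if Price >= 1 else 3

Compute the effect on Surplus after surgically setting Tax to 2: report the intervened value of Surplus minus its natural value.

-8

Under do(Tax=2), the mechanism Tax <- Price*Revenue is discarded; Tax is fixed at 2.
Profit = 2Tax + 5  [with Tax=2]  = 9
Surplus = -2Profit - 2  [with Profit=9]  = -20
Without intervention: Revenue = 8 if Price >= 1 else 3  [with Price=0]  = 3; Tax = Price*Revenue  [with Price=0, Revenue=3]  = 0; Profit = 2Tax + 5  [with Tax=0]  = 5; Surplus = -2Profit - 2  [with Profit=5]  = -12.
Change = -20 − (-12) = -8.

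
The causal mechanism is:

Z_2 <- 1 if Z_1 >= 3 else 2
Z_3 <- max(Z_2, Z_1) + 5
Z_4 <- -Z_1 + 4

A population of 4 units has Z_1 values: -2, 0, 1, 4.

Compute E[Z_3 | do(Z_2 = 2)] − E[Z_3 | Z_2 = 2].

0.5

The intervention sets Z_2=2 in all 4 units regardless of Z_1. Recomputing Z_3 per unit gives 7, 7, 7, 9; average 7.5.
Observing Z_2=2 restricts to units where Z_2's equation naturally yields 2: Z_1 ∈ {-2, 0, 1}. In that subpopulation Z_3 = 7, 7, 7, mean 7.
Difference = 7.5 − 7 = 0.5.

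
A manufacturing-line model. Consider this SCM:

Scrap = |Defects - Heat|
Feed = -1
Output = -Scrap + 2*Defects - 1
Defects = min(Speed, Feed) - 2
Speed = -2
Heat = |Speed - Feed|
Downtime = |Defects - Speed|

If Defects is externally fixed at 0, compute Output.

Under do(Defects=0), the mechanism Defects = min(Speed, Feed) - 2 is discarded; Defects is fixed at 0.
Heat = |Speed - Feed|  [with Speed=-2, Feed=-1]  = 1
Scrap = |Defects - Heat|  [with Defects=0, Heat=1]  = 1
Output = -Scrap + 2*Defects - 1  [with Scrap=1, Defects=0]  = -2

-2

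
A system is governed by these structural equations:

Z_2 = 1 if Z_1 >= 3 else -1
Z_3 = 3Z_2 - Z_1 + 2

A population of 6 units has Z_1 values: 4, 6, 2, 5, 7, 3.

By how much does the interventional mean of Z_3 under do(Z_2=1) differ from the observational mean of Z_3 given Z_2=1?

0.5

do(Z_2=1) breaks Z_2's dependence on Z_1. With Z_2=1 fixed, Z_3 across the units is 1, -1, 3, 0, -2, 2, mean 0.5.
Observing Z_2=1 restricts to units where Z_2's equation naturally yields 1: Z_1 ∈ {4, 6, 5, 7, 3}. In that subpopulation Z_3 = 1, -1, 0, -2, 2, mean 0.
Difference = 0.5 − 0 = 0.5.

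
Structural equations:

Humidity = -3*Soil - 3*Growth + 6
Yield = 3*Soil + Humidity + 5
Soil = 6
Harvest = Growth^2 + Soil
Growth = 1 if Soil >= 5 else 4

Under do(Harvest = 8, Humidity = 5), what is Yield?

Under do(Harvest = 8, Humidity = 5), each intervened variable's structural equation is replaced by its fixed value.
Yield = 3*Soil + Humidity + 5  [with Soil=6, Humidity=5]  = 28

28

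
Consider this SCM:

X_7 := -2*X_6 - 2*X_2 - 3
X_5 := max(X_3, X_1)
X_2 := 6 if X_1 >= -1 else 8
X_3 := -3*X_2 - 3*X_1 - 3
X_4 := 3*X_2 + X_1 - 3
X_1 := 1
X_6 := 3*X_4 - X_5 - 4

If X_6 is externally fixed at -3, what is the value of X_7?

-9

Intervening sets X_6 = -3 and removes its equation (X_6 := 3*X_4 - X_5 - 4).
X_2 = 6 if X_1 >= -1 else 8  [with X_1=1]  = 6
X_7 = -2*X_6 - 2*X_2 - 3  [with X_6=-3, X_2=6]  = -9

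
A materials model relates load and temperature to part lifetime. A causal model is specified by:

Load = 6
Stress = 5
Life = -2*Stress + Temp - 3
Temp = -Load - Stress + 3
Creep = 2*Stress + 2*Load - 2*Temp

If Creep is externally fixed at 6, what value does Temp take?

Under do(Creep=6), the mechanism Creep = 2*Stress + 2*Load - 2*Temp is discarded; Creep is fixed at 6.
Since Temp is not a descendant of the intervened variable, it is unaffected.
Temp = -Load - Stress + 3  [with Load=6, Stress=5]  = -8

-8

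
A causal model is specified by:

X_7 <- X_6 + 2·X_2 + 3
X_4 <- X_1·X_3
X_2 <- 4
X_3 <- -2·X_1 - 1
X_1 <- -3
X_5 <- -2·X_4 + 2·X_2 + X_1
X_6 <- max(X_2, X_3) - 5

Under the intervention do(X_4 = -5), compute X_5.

Intervening sets X_4 = -5 and removes its equation (X_4 <- X_1·X_3).
X_5 = -2·X_4 + 2·X_2 + X_1  [with X_4=-5, X_2=4, X_1=-3]  = 15

15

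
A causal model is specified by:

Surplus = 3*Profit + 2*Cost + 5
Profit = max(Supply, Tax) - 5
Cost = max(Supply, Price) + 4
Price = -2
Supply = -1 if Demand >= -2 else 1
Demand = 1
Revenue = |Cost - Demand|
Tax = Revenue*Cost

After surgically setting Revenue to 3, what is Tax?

9

The intervention breaks the incoming arrows to Revenue: Revenue = |Cost - Demand| no longer applies, and Revenue = 3.
Supply = -1 if Demand >= -2 else 1  [with Demand=1]  = -1
Cost = max(Supply, Price) + 4  [with Supply=-1, Price=-2]  = 3
Tax = Revenue*Cost  [with Revenue=3, Cost=3]  = 9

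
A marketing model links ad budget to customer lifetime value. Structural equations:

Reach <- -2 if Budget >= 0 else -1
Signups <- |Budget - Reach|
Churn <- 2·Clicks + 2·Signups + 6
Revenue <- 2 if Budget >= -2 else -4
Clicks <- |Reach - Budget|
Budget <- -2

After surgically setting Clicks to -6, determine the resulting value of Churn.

do(Clicks=-6) replaces the equation Clicks <- |Reach - Budget| with the constant Clicks = -6.
Reach = -2 if Budget >= 0 else -1  [with Budget=-2]  = -1
Signups = |Budget - Reach|  [with Budget=-2, Reach=-1]  = 1
Churn = 2·Clicks + 2·Signups + 6  [with Clicks=-6, Signups=1]  = -4

-4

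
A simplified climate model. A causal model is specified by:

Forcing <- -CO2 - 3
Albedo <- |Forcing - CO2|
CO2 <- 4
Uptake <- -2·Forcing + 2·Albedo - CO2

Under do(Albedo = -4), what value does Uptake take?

The intervention breaks the incoming arrows to Albedo: Albedo <- |Forcing - CO2| no longer applies, and Albedo = -4.
Forcing = -CO2 - 3  [with CO2=4]  = -7
Uptake = -2·Forcing + 2·Albedo - CO2  [with Forcing=-7, Albedo=-4, CO2=4]  = 2

2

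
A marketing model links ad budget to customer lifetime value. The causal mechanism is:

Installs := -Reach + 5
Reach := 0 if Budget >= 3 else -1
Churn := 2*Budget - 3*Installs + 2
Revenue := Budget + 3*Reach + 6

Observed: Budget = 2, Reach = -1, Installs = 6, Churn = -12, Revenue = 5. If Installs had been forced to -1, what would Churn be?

The intervention breaks the incoming arrows to Installs: Installs := -Reach + 5 no longer applies, and Installs = -1.
Churn = 2*Budget - 3*Installs + 2  [with Budget=2, Installs=-1]  = 9

9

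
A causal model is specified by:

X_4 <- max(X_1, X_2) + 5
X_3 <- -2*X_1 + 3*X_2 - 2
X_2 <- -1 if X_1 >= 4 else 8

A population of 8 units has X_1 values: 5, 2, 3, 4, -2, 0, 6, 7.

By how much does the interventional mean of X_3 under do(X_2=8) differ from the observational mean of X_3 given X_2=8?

-4.75

Every unit gets X_2=8 under the intervention. X_3 values become 12, 18, 16, 14, 26, 22, 10, 8; E[X_3|do(X_2=8)] = 15.75.
E[X_3|X_2=8] averages over only the 4 units with X_2=8 (X_1 = 2, 3, -2, 0): X_3 = 18, 16, 26, 22, mean 20.5.
Difference = 15.75 − 20.5 = -4.75.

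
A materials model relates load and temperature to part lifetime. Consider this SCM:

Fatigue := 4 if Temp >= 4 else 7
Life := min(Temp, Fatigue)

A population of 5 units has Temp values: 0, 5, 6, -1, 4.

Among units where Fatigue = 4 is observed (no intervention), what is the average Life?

4

Conditioning on Fatigue=4 selects the 3 unit(s) with Temp ∈ {5, 6, 4}. Their Life values: 4, 4, 4. Mean = 4.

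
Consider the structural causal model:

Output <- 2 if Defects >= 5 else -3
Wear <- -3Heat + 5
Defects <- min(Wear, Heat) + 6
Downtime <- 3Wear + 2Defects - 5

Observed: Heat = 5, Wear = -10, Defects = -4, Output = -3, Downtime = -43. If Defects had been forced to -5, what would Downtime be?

-45

do(Defects=-5) replaces the equation Defects <- min(Wear, Heat) + 6 with the constant Defects = -5.
Wear = -3Heat + 5  [with Heat=5]  = -10
Downtime = 3Wear + 2Defects - 5  [with Wear=-10, Defects=-5]  = -45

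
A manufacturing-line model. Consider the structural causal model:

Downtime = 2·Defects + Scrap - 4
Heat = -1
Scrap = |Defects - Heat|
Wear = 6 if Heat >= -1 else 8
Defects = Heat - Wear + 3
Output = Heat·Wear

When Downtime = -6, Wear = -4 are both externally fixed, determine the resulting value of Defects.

6

The joint intervention fixes Downtime = -6, Wear = -4, removing each variable's own equation.
Defects = Heat - Wear + 3  [with Heat=-1, Wear=-4]  = 6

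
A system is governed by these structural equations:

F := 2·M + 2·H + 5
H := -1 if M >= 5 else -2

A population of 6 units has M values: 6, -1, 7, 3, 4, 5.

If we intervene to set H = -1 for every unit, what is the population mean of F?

11

Under do(H=-1), H's equation is replaced by H=-1 for every unit. Per-unit F: 15, 1, 17, 9, 11, 13. Mean = 11.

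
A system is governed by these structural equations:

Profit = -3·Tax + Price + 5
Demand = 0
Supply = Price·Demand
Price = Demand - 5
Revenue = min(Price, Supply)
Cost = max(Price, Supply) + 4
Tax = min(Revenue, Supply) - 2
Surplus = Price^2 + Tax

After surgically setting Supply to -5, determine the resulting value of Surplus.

18

The intervention breaks the incoming arrows to Supply: Supply = Price·Demand no longer applies, and Supply = -5.
Price = Demand - 5  [with Demand=0]  = -5
Revenue = min(Price, Supply)  [with Price=-5, Supply=-5]  = -5
Tax = min(Revenue, Supply) - 2  [with Revenue=-5, Supply=-5]  = -7
Surplus = Price^2 + Tax  [with Price=-5, Tax=-7]  = 18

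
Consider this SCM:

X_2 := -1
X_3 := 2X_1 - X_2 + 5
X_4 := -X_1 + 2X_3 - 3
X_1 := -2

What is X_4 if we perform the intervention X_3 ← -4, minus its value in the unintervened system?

-12

The intervention breaks the incoming arrows to X_3: X_3 := 2X_1 - X_2 + 5 no longer applies, and X_3 = -4.
X_4 = -X_1 + 2X_3 - 3  [with X_1=-2, X_3=-4]  = -9
Without intervention: X_3 = 2X_1 - X_2 + 5  [with X_1=-2, X_2=-1]  = 2; X_4 = -X_1 + 2X_3 - 3  [with X_1=-2, X_3=2]  = 3.
Change = -9 − 3 = -12.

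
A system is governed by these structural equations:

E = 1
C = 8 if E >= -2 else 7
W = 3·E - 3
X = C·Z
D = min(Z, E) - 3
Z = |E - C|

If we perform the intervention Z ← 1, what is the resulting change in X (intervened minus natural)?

Under do(Z=1), the mechanism Z = |E - C| is discarded; Z is fixed at 1.
C = 8 if E >= -2 else 7  [with E=1]  = 8
X = C·Z  [with C=8, Z=1]  = 8
Without intervention: C = 8 if E >= -2 else 7  [with E=1]  = 8; Z = |E - C|  [with E=1, C=8]  = 7; X = C·Z  [with C=8, Z=7]  = 56.
Change = 8 − 56 = -48.

-48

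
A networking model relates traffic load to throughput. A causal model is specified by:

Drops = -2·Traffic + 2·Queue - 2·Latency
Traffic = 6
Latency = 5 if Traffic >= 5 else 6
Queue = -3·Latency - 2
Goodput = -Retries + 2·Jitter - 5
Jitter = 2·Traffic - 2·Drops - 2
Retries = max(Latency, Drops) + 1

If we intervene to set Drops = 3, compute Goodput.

The intervention breaks the incoming arrows to Drops: Drops = -2·Traffic + 2·Queue - 2·Latency no longer applies, and Drops = 3.
Latency = 5 if Traffic >= 5 else 6  [with Traffic=6]  = 5
Retries = max(Latency, Drops) + 1  [with Latency=5, Drops=3]  = 6
Jitter = 2·Traffic - 2·Drops - 2  [with Traffic=6, Drops=3]  = 4
Goodput = -Retries + 2·Jitter - 5  [with Retries=6, Jitter=4]  = -3

-3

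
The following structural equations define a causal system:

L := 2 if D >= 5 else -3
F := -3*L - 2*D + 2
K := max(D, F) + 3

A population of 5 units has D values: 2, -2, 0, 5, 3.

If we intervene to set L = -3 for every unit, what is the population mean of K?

11.6

Under do(L=-3), L's equation is replaced by L=-3 for every unit. Per-unit K: 10, 18, 14, 8, 8. Mean = 11.6.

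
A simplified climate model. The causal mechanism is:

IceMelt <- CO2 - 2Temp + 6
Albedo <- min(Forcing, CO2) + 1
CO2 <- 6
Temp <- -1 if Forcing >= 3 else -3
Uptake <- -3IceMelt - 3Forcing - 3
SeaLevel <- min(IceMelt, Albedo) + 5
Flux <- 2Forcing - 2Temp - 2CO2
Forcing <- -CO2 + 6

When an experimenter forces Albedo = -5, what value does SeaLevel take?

The intervention breaks the incoming arrows to Albedo: Albedo <- min(Forcing, CO2) + 1 no longer applies, and Albedo = -5.
Forcing = -CO2 + 6  [with CO2=6]  = 0
Temp = -1 if Forcing >= 3 else -3  [with Forcing=0]  = -3
IceMelt = CO2 - 2Temp + 6  [with CO2=6, Temp=-3]  = 18
SeaLevel = min(IceMelt, Albedo) + 5  [with IceMelt=18, Albedo=-5]  = 0

0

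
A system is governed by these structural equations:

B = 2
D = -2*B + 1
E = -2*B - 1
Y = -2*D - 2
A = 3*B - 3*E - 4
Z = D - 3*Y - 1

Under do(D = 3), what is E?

The intervention breaks the incoming arrows to D: D = -2*B + 1 no longer applies, and D = 3.
Since E is not a descendant of the intervened variable, it is unaffected.
E = -2*B - 1  [with B=2]  = -5

-5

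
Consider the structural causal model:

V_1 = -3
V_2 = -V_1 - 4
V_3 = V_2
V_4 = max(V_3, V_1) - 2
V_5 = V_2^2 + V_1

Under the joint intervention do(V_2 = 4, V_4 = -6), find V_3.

The joint intervention fixes V_2 = 4, V_4 = -6, removing each variable's own equation.
V_3 = V_2  [with V_2=4]  = 4

4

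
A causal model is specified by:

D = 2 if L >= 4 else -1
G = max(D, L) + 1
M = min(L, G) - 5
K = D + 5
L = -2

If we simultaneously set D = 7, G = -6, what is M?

-11

Setting D = 7, G = -6 by intervention discards those variables' equations.
M = min(L, G) - 5  [with L=-2, G=-6]  = -11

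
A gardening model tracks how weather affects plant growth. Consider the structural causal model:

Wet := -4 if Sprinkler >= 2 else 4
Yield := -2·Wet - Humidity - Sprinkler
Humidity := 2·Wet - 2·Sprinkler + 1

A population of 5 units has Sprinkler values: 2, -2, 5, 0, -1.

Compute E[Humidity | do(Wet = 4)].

7.4

The intervention sets Wet=4 in all 5 units regardless of Sprinkler. Recomputing Humidity per unit gives 5, 13, -1, 9, 11; average 7.4.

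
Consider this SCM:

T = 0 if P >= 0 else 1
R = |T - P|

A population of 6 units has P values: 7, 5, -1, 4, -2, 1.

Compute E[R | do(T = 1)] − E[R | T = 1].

The intervention sets T=1 in all 6 units regardless of P. Recomputing R per unit gives 6, 4, 2, 3, 3, 0; average 3.
E[R|T=1] averages over only the 2 units with T=1 (P = -1, -2): R = 2, 3, mean 2.5.
Difference = 3 − 2.5 = 0.5.

0.5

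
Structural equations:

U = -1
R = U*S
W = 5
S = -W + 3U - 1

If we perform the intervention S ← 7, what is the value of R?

The intervention breaks the incoming arrows to S: S = -W + 3U - 1 no longer applies, and S = 7.
R = U*S  [with U=-1, S=7]  = -7

-7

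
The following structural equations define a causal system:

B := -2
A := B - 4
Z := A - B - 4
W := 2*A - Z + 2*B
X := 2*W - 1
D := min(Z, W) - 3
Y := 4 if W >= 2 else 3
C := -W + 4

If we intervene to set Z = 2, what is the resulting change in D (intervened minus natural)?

-10

The intervention breaks the incoming arrows to Z: Z := A - B - 4 no longer applies, and Z = 2.
A = B - 4  [with B=-2]  = -6
W = 2*A - Z + 2*B  [with A=-6, Z=2, B=-2]  = -18
D = min(Z, W) - 3  [with Z=2, W=-18]  = -21
Without intervention: A = B - 4  [with B=-2]  = -6; Z = A - B - 4  [with A=-6, B=-2]  = -8; W = 2*A - Z + 2*B  [with A=-6, Z=-8, B=-2]  = -8; D = min(Z, W) - 3  [with Z=-8, W=-8]  = -11.
Change = -21 − (-11) = -10.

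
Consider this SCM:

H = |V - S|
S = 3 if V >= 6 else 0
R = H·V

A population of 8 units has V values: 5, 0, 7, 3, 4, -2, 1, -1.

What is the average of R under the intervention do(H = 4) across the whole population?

Every unit gets H=4 under the intervention. R values become 20, 0, 28, 12, 16, -8, 4, -4; E[R|do(H=4)] = 8.5.

8.5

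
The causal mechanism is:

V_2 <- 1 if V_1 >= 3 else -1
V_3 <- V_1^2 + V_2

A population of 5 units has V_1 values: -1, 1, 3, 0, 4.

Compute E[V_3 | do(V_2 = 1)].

6.4

The intervention sets V_2=1 in all 5 units regardless of V_1. Recomputing V_3 per unit gives 2, 2, 10, 1, 17; average 6.4.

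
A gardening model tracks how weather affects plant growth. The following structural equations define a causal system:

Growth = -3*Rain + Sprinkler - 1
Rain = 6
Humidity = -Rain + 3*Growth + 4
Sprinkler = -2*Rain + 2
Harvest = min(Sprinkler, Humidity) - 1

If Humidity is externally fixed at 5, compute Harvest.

Intervening sets Humidity = 5 and removes its equation (Humidity = -Rain + 3*Growth + 4).
Sprinkler = -2*Rain + 2  [with Rain=6]  = -10
Harvest = min(Sprinkler, Humidity) - 1  [with Sprinkler=-10, Humidity=5]  = -11

-11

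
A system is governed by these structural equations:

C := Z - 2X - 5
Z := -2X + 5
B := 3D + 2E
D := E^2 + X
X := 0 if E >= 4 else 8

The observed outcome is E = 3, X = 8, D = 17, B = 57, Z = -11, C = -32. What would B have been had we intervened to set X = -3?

Under do(X=-3), the mechanism X := 0 if E >= 4 else 8 is discarded; X is fixed at -3.
D = E^2 + X  [with E=3, X=-3]  = 6
B = 3D + 2E  [with D=6, E=3]  = 24

24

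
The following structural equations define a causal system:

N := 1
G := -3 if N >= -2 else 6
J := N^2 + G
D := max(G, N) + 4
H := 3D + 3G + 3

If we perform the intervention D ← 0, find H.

Intervening sets D = 0 and removes its equation (D := max(G, N) + 4).
G = -3 if N >= -2 else 6  [with N=1]  = -3
H = 3D + 3G + 3  [with D=0, G=-3]  = -6

-6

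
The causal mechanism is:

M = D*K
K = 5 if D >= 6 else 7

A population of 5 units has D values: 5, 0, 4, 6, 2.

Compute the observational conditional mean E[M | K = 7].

19.25

Observing K=7 restricts to units where K's equation naturally yields 7: D ∈ {5, 0, 4, 2}. In that subpopulation M = 35, 0, 28, 14, mean 19.25.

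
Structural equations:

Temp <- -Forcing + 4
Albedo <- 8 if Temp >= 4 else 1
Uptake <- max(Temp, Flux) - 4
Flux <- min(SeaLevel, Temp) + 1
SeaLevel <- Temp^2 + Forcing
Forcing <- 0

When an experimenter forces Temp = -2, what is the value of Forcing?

0

Under do(Temp=-2), the mechanism Temp <- -Forcing + 4 is discarded; Temp is fixed at -2.
Forcing is not downstream of the intervention, so its value is determined by the original equations.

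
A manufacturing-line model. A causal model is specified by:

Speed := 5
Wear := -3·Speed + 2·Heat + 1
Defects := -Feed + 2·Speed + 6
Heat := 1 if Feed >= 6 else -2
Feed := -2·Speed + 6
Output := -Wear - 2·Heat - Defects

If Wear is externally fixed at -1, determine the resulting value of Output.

-15

Under do(Wear=-1), the mechanism Wear := -3·Speed + 2·Heat + 1 is discarded; Wear is fixed at -1.
Feed = -2·Speed + 6  [with Speed=5]  = -4
Heat = 1 if Feed >= 6 else -2  [with Feed=-4]  = -2
Defects = -Feed + 2·Speed + 6  [with Feed=-4, Speed=5]  = 20
Output = -Wear - 2·Heat - Defects  [with Wear=-1, Heat=-2, Defects=20]  = -15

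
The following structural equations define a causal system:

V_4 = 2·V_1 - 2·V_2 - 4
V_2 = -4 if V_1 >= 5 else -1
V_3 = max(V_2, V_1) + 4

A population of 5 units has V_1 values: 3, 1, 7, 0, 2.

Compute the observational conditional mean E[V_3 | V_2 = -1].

5.5

E[V_3|V_2=-1] averages over only the 4 units with V_2=-1 (V_1 = 3, 1, 0, 2): V_3 = 7, 5, 4, 6, mean 5.5.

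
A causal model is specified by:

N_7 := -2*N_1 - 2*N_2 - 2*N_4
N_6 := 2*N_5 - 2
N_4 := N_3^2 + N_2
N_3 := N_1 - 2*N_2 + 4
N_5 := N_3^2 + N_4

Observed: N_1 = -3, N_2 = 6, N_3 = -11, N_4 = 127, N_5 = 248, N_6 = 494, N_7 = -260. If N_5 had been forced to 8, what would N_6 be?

14

The intervention breaks the incoming arrows to N_5: N_5 := N_3^2 + N_4 no longer applies, and N_5 = 8.
N_6 = 2*N_5 - 2  [with N_5=8]  = 14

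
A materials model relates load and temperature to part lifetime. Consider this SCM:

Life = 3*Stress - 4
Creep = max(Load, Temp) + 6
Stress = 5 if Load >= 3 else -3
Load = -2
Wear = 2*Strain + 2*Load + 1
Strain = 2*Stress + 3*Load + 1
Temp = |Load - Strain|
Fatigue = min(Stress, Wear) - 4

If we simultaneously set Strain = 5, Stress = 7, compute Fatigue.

The joint intervention fixes Strain = 5, Stress = 7, removing each variable's own equation.
Wear = 2*Strain + 2*Load + 1  [with Strain=5, Load=-2]  = 7
Fatigue = min(Stress, Wear) - 4  [with Stress=7, Wear=7]  = 3

3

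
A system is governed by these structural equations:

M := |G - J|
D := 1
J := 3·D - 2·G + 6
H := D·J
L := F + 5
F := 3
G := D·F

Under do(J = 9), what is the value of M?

6

Under do(J=9), the mechanism J := 3·D - 2·G + 6 is discarded; J is fixed at 9.
G = D·F  [with D=1, F=3]  = 3
M = |G - J|  [with G=3, J=9]  = 6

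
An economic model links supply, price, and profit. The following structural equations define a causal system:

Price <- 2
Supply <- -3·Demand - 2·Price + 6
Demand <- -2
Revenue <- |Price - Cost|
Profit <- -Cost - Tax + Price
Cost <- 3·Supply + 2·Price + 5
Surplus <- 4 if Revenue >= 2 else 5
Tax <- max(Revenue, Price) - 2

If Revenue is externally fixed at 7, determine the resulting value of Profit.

-36

Under do(Revenue=7), the mechanism Revenue <- |Price - Cost| is discarded; Revenue is fixed at 7.
Supply = -3·Demand - 2·Price + 6  [with Demand=-2, Price=2]  = 8
Cost = 3·Supply + 2·Price + 5  [with Supply=8, Price=2]  = 33
Tax = max(Revenue, Price) - 2  [with Revenue=7, Price=2]  = 5
Profit = -Cost - Tax + Price  [with Cost=33, Tax=5, Price=2]  = -36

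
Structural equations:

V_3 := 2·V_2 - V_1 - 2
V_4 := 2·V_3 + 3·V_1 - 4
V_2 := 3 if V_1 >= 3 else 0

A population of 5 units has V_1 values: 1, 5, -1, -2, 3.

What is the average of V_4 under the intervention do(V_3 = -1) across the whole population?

The intervention sets V_3=-1 in all 5 units regardless of V_1. Recomputing V_4 per unit gives -3, 9, -9, -12, 3; average -2.4.

-2.4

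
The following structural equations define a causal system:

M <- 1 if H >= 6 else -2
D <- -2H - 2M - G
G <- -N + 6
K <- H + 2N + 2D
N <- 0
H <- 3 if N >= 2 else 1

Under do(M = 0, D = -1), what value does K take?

-1

Setting M = 0, D = -1 by intervention discards those variables' equations.
H = 3 if N >= 2 else 1  [with N=0]  = 1
K = H + 2N + 2D  [with H=1, N=0, D=-1]  = -1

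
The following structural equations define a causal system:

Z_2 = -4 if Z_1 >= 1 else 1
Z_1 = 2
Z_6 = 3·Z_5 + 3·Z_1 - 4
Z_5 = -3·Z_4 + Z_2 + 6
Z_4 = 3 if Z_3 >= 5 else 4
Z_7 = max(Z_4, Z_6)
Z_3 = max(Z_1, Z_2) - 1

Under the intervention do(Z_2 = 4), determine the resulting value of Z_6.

Under do(Z_2=4), the mechanism Z_2 = -4 if Z_1 >= 1 else 1 is discarded; Z_2 is fixed at 4.
Z_3 = max(Z_1, Z_2) - 1  [with Z_1=2, Z_2=4]  = 3
Z_4 = 3 if Z_3 >= 5 else 4  [with Z_3=3]  = 4
Z_5 = -3·Z_4 + Z_2 + 6  [with Z_4=4, Z_2=4]  = -2
Z_6 = 3·Z_5 + 3·Z_1 - 4  [with Z_5=-2, Z_1=2]  = -4

-4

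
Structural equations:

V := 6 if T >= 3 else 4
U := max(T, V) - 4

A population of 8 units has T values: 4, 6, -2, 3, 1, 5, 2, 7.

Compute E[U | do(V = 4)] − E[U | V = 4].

0.75

Every unit gets V=4 under the intervention. U values become 0, 2, 0, 0, 0, 1, 0, 3; E[U|do(V=4)] = 0.75.
Observing V=4 restricts to units where V's equation naturally yields 4: T ∈ {-2, 1, 2}. In that subpopulation U = 0, 0, 0, mean 0.
Difference = 0.75 − 0 = 0.75.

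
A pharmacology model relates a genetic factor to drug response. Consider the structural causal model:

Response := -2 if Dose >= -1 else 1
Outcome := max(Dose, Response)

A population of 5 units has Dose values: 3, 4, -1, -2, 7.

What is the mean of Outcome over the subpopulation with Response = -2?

3.25

Conditioning on Response=-2 selects the 4 unit(s) with Dose ∈ {3, 4, -1, 7}. Their Outcome values: 3, 4, -1, 7. Mean = 3.25.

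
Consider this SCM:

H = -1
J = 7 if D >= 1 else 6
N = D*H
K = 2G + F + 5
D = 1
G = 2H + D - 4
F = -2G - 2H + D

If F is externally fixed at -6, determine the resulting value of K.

Under do(F=-6), the mechanism F = -2G - 2H + D is discarded; F is fixed at -6.
G = 2H + D - 4  [with H=-1, D=1]  = -5
K = 2G + F + 5  [with G=-5, F=-6]  = -11

-11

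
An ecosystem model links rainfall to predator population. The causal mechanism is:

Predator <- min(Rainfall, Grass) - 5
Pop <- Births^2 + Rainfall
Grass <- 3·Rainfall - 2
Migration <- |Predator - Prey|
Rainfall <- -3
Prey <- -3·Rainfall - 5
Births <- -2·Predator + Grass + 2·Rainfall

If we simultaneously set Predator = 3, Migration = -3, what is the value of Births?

-23

Setting Predator = 3, Migration = -3 by intervention discards those variables' equations.
Grass = 3·Rainfall - 2  [with Rainfall=-3]  = -11
Births = -2·Predator + Grass + 2·Rainfall  [with Predator=3, Grass=-11, Rainfall=-3]  = -23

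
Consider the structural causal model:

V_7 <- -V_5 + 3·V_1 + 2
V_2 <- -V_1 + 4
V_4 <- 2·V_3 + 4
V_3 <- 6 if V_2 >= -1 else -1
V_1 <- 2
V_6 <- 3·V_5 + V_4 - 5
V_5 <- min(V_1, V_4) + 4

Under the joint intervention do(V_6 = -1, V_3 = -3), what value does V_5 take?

Under do(V_6 = -1, V_3 = -3), each intervened variable's structural equation is replaced by its fixed value.
V_4 = 2·V_3 + 4  [with V_3=-3]  = -2
V_5 = min(V_1, V_4) + 4  [with V_1=2, V_4=-2]  = 2

2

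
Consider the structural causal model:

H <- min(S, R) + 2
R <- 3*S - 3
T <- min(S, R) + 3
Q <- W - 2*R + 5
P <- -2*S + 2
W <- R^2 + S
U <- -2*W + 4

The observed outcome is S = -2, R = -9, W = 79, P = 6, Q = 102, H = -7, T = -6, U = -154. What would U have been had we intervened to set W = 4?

-4

The intervention breaks the incoming arrows to W: W <- R^2 + S no longer applies, and W = 4.
U = -2*W + 4  [with W=4]  = -4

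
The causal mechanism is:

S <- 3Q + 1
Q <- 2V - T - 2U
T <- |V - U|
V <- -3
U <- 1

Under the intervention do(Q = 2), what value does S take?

7

Intervening sets Q = 2 and removes its equation (Q <- 2V - T - 2U).
S = 3Q + 1  [with Q=2]  = 7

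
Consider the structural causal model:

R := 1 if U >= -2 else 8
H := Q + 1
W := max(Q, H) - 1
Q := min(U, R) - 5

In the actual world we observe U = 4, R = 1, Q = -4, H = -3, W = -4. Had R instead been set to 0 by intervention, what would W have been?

-5

do(R=0) replaces the equation R := 1 if U >= -2 else 8 with the constant R = 0.
Q = min(U, R) - 5  [with U=4, R=0]  = -5
H = Q + 1  [with Q=-5]  = -4
W = max(Q, H) - 1  [with Q=-5, H=-4]  = -5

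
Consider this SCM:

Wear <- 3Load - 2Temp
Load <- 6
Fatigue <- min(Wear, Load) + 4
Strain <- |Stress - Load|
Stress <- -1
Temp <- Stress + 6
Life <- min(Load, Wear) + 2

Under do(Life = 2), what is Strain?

7

Intervening sets Life = 2 and removes its equation (Life <- min(Load, Wear) + 2).
Strain is not downstream of the intervention, so its value is determined by the original equations.
Strain = |Stress - Load|  [with Stress=-1, Load=6]  = 7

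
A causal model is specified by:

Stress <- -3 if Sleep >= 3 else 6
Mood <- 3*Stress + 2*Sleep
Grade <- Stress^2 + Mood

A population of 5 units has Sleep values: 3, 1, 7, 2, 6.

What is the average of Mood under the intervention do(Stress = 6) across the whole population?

Every unit gets Stress=6 under the intervention. Mood values become 24, 20, 32, 22, 30; E[Mood|do(Stress=6)] = 25.6.

25.6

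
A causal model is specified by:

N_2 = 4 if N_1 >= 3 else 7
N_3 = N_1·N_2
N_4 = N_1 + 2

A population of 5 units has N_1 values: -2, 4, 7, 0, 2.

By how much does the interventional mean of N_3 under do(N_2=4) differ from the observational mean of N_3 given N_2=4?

-13.2

The intervention sets N_2=4 in all 5 units regardless of N_1. Recomputing N_3 per unit gives -8, 16, 28, 0, 8; average 8.8.
Observing N_2=4 restricts to units where N_2's equation naturally yields 4: N_1 ∈ {4, 7}. In that subpopulation N_3 = 16, 28, mean 22.
Difference = 8.8 − 22 = -13.2.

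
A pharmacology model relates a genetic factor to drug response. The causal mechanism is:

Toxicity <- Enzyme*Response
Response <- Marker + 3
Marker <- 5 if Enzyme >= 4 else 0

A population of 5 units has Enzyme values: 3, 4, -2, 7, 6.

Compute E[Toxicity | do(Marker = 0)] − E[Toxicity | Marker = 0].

9.3

Under do(Marker=0), Marker's equation is replaced by Marker=0 for every unit. Per-unit Toxicity: 9, 12, -6, 21, 18. Mean = 10.8.
Conditioning on Marker=0 selects the 2 unit(s) with Enzyme ∈ {3, -2}. Their Toxicity values: 9, -6. Mean = 1.5.
Difference = 10.8 − 1.5 = 9.3.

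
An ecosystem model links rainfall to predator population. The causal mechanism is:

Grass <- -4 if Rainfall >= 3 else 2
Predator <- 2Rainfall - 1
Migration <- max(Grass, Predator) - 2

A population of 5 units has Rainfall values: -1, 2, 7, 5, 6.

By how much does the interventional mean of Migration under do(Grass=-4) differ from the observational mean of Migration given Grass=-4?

-4.4

Under do(Grass=-4), Grass's equation is replaced by Grass=-4 for every unit. Per-unit Migration: -5, 1, 11, 7, 9. Mean = 4.6.
Conditioning on Grass=-4 selects the 3 unit(s) with Rainfall ∈ {7, 5, 6}. Their Migration values: 11, 7, 9. Mean = 9.
Difference = 4.6 − 9 = -4.4.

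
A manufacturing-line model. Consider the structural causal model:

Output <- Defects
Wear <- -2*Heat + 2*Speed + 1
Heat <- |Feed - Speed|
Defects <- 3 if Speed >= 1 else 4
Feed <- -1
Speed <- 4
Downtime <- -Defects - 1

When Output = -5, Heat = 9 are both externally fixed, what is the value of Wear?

-9

Under do(Output = -5, Heat = 9), each intervened variable's structural equation is replaced by its fixed value.
Wear = -2*Heat + 2*Speed + 1  [with Heat=9, Speed=4]  = -9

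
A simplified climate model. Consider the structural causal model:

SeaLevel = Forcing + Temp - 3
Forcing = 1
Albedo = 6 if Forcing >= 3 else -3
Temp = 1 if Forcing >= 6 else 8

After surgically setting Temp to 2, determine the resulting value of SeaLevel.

Under do(Temp=2), the mechanism Temp = 1 if Forcing >= 6 else 8 is discarded; Temp is fixed at 2.
SeaLevel = Forcing + Temp - 3  [with Forcing=1, Temp=2]  = 0

0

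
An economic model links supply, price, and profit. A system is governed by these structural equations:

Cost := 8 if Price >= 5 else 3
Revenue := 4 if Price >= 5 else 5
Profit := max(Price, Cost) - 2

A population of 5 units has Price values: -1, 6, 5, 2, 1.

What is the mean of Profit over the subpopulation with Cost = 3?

1

E[Profit|Cost=3] averages over only the 3 units with Cost=3 (Price = -1, 2, 1): Profit = 1, 1, 1, mean 1.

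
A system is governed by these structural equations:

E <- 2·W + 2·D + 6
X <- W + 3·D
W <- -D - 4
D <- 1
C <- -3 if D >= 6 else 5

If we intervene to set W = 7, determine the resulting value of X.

The intervention breaks the incoming arrows to W: W <- -D - 4 no longer applies, and W = 7.
X = W + 3·D  [with W=7, D=1]  = 10

10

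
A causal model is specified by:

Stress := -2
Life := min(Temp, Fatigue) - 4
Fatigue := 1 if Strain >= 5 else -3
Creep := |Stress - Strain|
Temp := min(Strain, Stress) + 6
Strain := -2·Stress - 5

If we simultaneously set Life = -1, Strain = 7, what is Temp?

The joint intervention fixes Life = -1, Strain = 7, removing each variable's own equation.
Temp = min(Strain, Stress) + 6  [with Strain=7, Stress=-2]  = 4

4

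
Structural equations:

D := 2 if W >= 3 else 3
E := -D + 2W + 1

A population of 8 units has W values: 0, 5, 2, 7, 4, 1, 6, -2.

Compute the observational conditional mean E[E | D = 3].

-1.5

E[E|D=3] averages over only the 4 units with D=3 (W = 0, 2, 1, -2): E = -2, 2, 0, -6, mean -1.5.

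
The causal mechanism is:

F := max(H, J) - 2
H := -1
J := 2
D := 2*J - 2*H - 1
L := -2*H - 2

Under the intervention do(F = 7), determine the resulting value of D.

5

The intervention breaks the incoming arrows to F: F := max(H, J) - 2 no longer applies, and F = 7.
D is not downstream of the intervention, so its value is determined by the original equations.
D = 2*J - 2*H - 1  [with J=2, H=-1]  = 5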